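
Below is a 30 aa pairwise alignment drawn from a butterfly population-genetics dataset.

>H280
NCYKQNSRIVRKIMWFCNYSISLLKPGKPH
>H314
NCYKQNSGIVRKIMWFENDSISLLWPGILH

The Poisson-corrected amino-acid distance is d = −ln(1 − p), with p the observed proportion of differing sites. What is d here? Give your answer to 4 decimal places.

0.2231

Differing sites — 8:R/G; 17:C/E; 19:Y/D; 25:K/W; 28:K/I; 29:P/L.
p = 6/30 = 0.200000.
d = −ln(1 − 0.200000) = −ln(0.800000) = 0.2231.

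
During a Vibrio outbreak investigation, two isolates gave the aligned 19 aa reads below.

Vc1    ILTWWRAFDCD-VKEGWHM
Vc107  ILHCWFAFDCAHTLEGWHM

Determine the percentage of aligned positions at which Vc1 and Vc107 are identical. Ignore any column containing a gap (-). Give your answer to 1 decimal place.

66.7%

Excluding the 1 gap column leaves 18 comparable sites.
Differing sites — 3:T/H; 4:W/C; 6:R/F; 11:D/A; 13:V/T; 14:K/L.
12 of the 18 comparable sites match, so the percent identity is 12/18 × 100 = 66.7%.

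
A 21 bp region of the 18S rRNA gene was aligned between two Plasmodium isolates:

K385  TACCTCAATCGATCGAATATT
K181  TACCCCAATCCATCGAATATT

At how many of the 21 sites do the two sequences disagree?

2

Differing sites — 5:T/C; 11:G/C.
That gives 2 mismatches out of 21 aligned sites, so the Hamming distance is 2.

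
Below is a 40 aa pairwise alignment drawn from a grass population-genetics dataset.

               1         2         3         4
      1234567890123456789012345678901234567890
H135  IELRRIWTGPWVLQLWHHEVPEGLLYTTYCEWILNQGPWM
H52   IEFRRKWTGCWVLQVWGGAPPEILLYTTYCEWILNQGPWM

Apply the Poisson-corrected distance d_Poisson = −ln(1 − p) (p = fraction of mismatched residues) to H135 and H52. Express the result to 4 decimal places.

Differing sites — 3:L/F; 6:I/K; 10:P/C; 15:L/V; 17:H/G; 18:H/G; 19:E/A; 20:V/P; 23:G/I.
p = 9/40 = 0.225000.
d = −ln(1 − 0.225000) = −ln(0.775000) = 0.2549.

0.2549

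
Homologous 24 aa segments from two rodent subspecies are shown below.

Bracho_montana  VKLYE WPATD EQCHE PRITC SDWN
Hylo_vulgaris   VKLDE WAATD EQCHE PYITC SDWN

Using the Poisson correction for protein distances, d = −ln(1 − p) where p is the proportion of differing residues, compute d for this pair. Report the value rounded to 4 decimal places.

0.1335

Mismatches occur at site 4 (Y↔D), site 7 (P↔A), site 17 (R↔Y).
p = 3/24 = 0.125000.
d = −ln(1 − 0.125000) = −ln(0.875000) = 0.1335.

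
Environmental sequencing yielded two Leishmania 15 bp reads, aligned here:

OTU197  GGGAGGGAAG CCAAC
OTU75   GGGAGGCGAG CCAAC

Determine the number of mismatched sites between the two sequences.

Mismatches occur at site 7 (G→C), site 8 (A→G).
That gives 2 mismatches out of 15 aligned sites, so the Hamming distance is 2.

2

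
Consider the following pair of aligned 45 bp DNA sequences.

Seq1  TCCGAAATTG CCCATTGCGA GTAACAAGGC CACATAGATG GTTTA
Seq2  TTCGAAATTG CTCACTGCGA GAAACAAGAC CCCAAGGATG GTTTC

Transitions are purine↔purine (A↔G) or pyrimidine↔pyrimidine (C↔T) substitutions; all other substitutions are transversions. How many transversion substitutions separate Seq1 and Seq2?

4

Mismatches occur at site 2 (C↔T, transition), site 12 (C↔T, transition), site 15 (T↔C, transition), site 22 (T↔A, transversion), site 29 (G↔A, transition), site 32 (A↔C, transversion), site 35 (T↔A, transversion), site 36 (A↔G, transition), site 45 (A↔C, transversion).
Of the 9 differences, 5 transitions and 4 transversions, so the answer is 4.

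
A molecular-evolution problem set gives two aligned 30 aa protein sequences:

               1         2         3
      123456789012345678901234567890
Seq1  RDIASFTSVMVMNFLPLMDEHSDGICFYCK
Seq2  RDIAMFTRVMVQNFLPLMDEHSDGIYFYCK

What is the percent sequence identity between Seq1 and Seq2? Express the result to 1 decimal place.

Mismatches occur at site 5 (S↔M), site 8 (S↔R), site 12 (M↔Q), site 26 (C↔Y).
26 of the 30 sites match, so the percent identity is 26/30 × 100 = 86.7%.

86.7%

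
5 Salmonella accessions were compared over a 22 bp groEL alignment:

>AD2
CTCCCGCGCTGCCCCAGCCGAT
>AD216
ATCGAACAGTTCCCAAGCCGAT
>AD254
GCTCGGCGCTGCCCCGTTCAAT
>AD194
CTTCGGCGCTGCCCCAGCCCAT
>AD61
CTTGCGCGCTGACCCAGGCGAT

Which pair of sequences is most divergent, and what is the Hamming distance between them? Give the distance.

Pairwise Hamming distances:
  AD2 vs AD216: 8
  AD2 vs AD254: 8
  AD2 vs AD194: 3
  AD2 vs AD61: 4
  AD216 vs AD254: 14
  AD216 vs AD194: 10
  AD216 vs AD61: 10
  AD254 vs AD194: 6
  AD254 vs AD61: 9
  AD194 vs AD61: 5
The largest is 14, between AD216 and AD254.

14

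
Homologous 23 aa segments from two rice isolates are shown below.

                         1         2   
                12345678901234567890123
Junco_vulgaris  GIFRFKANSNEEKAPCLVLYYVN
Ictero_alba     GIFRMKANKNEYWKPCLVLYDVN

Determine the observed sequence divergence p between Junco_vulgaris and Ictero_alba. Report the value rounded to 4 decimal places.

Differing sites — 5:F/M; 9:S/K; 12:E/Y; 13:K/W; 14:A/K; 21:Y/D.
There are 6 differences over 23 sites, so p = 6/23 = 0.2609.

0.2609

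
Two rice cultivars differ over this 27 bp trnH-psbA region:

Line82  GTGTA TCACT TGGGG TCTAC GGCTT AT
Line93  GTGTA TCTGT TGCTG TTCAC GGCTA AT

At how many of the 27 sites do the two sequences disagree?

7

Differing sites — 8:A/T; 9:C/G; 13:G/C; 14:G/T; 17:C/T; 18:T/C; 25:T/A.
That gives 7 mismatches out of 27 aligned sites, so the Hamming distance is 7.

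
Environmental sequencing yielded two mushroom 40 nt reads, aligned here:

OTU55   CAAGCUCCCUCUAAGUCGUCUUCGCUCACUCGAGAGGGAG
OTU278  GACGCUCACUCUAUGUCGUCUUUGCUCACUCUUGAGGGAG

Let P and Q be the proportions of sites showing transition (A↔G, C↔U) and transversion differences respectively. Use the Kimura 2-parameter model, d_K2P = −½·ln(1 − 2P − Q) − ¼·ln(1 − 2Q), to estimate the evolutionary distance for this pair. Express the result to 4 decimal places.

0.2007

Mismatches occur at site 1 (C↔G, transversion), site 3 (A↔C, transversion), site 8 (C↔A, transversion), site 14 (A↔U, transversion), site 23 (C↔U, transition), site 32 (G↔U, transversion), site 33 (A↔U, transversion).
Of the 7 differences, 1 transition and 6 transversions over 40 sites: P = 1/40 = 0.025000, Q = 6/40 = 0.150000.
d = −0.5·ln(0.800000) − 0.25·ln(0.700000) = −0.5·(-0.223144) − 0.25·(-0.356675) = 0.2007.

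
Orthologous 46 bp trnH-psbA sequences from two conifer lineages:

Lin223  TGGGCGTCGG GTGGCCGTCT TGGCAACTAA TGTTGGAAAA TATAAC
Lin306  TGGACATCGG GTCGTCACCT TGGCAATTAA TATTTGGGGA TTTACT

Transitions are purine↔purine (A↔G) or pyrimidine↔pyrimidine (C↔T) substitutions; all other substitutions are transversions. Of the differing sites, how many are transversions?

4

Differing sites — 4:G/A (Ti); 6:G/A (Ti); 13:G/C (Tv); 15:C/T (Ti); 17:G/A (Ti); 18:T/C (Ti); 27:C/T (Ti); 32:G/A (Ti); 35:G/T (Tv); 37:A/G (Ti); 38:A/G (Ti); 39:A/G (Ti); 42:A/T (Tv); 45:A/C (Tv); 46:C/T (Ti).
Of the 15 differences, 11 transitions and 4 transversions, so the answer is 4.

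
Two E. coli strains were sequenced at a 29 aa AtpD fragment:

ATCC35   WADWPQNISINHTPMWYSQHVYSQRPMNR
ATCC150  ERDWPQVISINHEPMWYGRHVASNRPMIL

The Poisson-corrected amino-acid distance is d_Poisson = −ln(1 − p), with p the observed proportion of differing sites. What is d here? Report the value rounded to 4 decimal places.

0.4229

Mismatches occur at site 1 (W→E), site 2 (A→R), site 7 (N→V), site 13 (T→E), site 18 (S→G), site 19 (Q→R), site 22 (Y→A), site 24 (Q→N), site 28 (N→I), site 29 (R→L).
p = 10/29 = 0.344828.
d = −ln(1 − 0.344828) = −ln(0.655172) = 0.4229.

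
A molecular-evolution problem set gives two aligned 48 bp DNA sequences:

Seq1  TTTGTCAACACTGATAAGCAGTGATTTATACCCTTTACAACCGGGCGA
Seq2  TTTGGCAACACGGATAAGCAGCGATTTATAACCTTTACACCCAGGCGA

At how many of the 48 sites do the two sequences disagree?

6

The sequences differ at positions 5 (T/G), 12 (T/G), 22 (T/C), 31 (C/A), 40 (A/C), 43 (G/A).
That gives 6 mismatches out of 48 aligned sites, so the Hamming distance is 6.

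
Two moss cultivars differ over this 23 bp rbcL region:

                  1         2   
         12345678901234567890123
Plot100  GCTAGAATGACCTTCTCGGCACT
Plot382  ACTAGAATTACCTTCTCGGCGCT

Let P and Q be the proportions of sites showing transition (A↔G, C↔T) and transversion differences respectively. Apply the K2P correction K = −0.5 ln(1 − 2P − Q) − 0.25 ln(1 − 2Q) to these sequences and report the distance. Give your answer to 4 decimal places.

0.1453

Mismatches occur at site 1 (G→A, transition), site 9 (G→T, transversion), site 21 (A→G, transition).
Of the 3 differences, 2 transitions and 1 transversion over 23 sites: P = 2/23 = 0.086957, Q = 1/23 = 0.043478.
d = −0.5·ln(0.782608) − 0.25·ln(0.913044) = −0.5·(-0.245123) − 0.25·(-0.090971) = 0.1453.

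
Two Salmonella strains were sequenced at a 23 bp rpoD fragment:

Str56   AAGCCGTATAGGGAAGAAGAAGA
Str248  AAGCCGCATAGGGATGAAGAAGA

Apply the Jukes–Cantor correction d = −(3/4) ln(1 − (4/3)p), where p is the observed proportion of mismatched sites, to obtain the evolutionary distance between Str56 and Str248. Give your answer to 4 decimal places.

0.0924

Differing sites — 7:T/C; 15:A/T.
p = 2/23 = 0.086957.
d = −0.75 · ln(1 − (4/3)·0.086957) = −0.75 · ln(0.884057) = −0.75 · (-0.123234) = 0.0924.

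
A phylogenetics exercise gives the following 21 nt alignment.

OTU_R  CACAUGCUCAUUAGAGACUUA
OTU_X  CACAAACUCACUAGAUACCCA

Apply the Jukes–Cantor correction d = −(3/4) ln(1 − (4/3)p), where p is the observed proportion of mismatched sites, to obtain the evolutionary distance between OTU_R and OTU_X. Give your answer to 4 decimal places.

0.3597

The sequences differ at positions 5 (U/A), 6 (G/A), 11 (U/C), 16 (G/U), 19 (U/C), 20 (U/C).
p = 6/21 = 0.285714.
d = −0.75 · ln(1 − (4/3)·0.285714) = −0.75 · ln(0.619048) = −0.75 · (-0.479572) = 0.3597.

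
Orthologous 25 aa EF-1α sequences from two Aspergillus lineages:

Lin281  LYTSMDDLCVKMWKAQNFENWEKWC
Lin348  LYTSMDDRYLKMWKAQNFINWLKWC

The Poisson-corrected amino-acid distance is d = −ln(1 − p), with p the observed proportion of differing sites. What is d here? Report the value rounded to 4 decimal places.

The sequences differ at positions 8 (L/R), 9 (C/Y), 10 (V/L), 19 (E/I), 22 (E/L).
p = 5/25 = 0.200000.
d = −ln(1 − 0.200000) = −ln(0.800000) = 0.2231.

0.2231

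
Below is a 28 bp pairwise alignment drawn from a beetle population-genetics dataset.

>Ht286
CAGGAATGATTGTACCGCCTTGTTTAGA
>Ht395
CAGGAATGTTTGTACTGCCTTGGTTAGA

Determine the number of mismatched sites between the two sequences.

Mismatches occur at site 9 (A↔T), site 16 (C↔T), site 23 (T↔G).
That gives 3 mismatches out of 28 aligned sites, so the Hamming distance is 3.

3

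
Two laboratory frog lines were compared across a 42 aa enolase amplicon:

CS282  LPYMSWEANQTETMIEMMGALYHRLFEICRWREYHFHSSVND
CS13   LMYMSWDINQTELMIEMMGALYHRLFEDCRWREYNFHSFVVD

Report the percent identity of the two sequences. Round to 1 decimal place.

Differing sites — 2:P/M; 7:E/D; 8:A/I; 13:T/L; 28:I/D; 35:H/N; 39:S/F; 41:N/V.
34 of the 42 sites match, so the percent identity is 34/42 × 100 = 81.0%.

81.0%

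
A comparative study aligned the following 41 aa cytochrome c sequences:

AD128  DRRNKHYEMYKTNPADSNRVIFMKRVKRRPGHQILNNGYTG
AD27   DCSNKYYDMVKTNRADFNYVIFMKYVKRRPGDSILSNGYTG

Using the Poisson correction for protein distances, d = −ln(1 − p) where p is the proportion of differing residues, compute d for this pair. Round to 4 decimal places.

Mismatches occur at site 2 (R/C), site 3 (R/S), site 6 (H/Y), site 8 (E/D), site 10 (Y/V), site 14 (P/R), site 17 (S/F), site 19 (R/Y), site 25 (R/Y), site 32 (H/D), site 33 (Q/S), site 36 (N/S).
p = 12/41 = 0.292683.
d = −ln(1 − 0.292683) = −ln(0.707317) = 0.3463.

0.3463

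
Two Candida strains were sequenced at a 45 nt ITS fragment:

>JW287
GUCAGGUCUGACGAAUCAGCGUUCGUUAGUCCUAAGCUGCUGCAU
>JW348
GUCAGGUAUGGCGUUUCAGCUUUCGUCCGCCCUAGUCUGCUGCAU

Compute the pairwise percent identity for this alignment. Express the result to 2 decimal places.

77.78%

Differing sites — 8:C/A; 11:A/G; 14:A/U; 15:A/U; 21:G/U; 27:U/C; 28:A/C; 30:U/C; 35:A/G; 36:G/U.
35 of the 45 sites match, so the percent identity is 35/45 × 100 = 77.78%.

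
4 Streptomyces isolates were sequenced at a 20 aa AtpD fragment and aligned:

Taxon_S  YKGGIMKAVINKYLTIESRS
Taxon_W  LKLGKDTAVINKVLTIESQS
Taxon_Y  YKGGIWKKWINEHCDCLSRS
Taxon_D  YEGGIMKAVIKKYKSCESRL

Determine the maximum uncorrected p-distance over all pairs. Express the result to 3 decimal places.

0.700

Pairwise Hamming distances:
  Taxon_S vs Taxon_W: 7
  Taxon_S vs Taxon_Y: 9
  Taxon_S vs Taxon_D: 6
  Taxon_W vs Taxon_Y: 14
  Taxon_W vs Taxon_D: 13
  Taxon_Y vs Taxon_D: 11
The largest is 14 mismatches, between Taxon_W and Taxon_Y; p = 14/20 = 0.700.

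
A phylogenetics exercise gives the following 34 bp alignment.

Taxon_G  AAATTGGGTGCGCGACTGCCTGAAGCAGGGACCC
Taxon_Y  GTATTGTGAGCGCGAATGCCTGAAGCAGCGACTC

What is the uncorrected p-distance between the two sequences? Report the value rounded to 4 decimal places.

0.2059

The sequences differ at positions 1 (A/G), 2 (A/T), 7 (G/T), 9 (T/A), 16 (C/A), 29 (G/C), 33 (C/T).
There are 7 differences over 34 sites, so p = 7/34 = 0.2059.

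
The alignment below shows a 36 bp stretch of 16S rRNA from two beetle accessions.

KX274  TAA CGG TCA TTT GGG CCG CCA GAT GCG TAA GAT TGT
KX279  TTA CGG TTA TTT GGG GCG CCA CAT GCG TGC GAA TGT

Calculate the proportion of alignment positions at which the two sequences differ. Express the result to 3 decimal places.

0.194

Differing sites — 2:A/T; 8:C/T; 16:C/G; 22:G/C; 29:A/G; 30:A/C; 33:T/A.
There are 7 differences over 36 sites, so p = 7/36 = 0.194.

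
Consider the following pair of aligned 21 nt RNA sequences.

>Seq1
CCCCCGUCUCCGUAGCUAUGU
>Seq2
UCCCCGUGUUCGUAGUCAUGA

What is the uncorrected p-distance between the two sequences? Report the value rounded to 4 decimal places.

Mismatches occur at site 1 (C↔U), site 8 (C↔G), site 10 (C↔U), site 16 (C↔U), site 17 (U↔C), site 21 (U↔A).
There are 6 differences over 21 sites, so p = 6/21 = 0.2857.

0.2857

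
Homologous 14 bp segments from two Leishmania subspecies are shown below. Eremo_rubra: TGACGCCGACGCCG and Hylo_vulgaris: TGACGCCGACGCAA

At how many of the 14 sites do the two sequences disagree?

The sequences differ at positions 13 (C/A), 14 (G/A).
That gives 2 mismatches out of 14 aligned sites, so the Hamming distance is 2.

2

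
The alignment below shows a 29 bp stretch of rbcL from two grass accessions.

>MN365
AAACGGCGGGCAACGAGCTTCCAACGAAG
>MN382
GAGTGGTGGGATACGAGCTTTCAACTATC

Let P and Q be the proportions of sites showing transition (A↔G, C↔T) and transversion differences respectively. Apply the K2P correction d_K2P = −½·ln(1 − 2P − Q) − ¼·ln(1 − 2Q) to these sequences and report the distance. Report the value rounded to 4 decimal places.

0.4698

Differing sites — 1:A/G (Ti); 3:A/G (Ti); 4:C/T (Ti); 7:C/T (Ti); 11:C/A (Tv); 12:A/T (Tv); 21:C/T (Ti); 26:G/T (Tv); 28:A/T (Tv); 29:G/C (Tv).
Of the 10 differences, 5 transitions and 5 transversions over 29 sites: P = 5/29 = 0.172414, Q = 5/29 = 0.172414.
d = −0.5·ln(0.482758) − 0.25·ln(0.655172) = −0.5·(-0.728240) − 0.25·(-0.422857) = 0.4698.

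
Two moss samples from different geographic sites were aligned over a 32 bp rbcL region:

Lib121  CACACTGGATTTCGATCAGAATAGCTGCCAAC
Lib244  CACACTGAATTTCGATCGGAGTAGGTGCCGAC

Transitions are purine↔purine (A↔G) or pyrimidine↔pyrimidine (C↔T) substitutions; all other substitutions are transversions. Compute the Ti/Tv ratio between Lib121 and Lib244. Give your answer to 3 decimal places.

Mismatches occur at site 8 (G↔A, transition), site 18 (A↔G, transition), site 21 (A↔G, transition), site 25 (C↔G, transversion), site 30 (A↔G, transition).
Of the 5 differences, 4 transitions and 1 transversion, so Ti/Tv = 4/1 = 4.000.

4.000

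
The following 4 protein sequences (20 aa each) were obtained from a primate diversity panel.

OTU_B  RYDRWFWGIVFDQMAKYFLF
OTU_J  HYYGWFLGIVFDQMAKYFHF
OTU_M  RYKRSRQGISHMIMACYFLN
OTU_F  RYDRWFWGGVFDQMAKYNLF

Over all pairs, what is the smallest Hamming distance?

Pairwise Hamming distances:
  OTU_B vs OTU_J: 5
  OTU_B vs OTU_M: 10
  OTU_B vs OTU_F: 2
  OTU_J vs OTU_M: 13
  OTU_J vs OTU_F: 7
  OTU_M vs OTU_F: 12
The smallest is 2, between OTU_B and OTU_F.

2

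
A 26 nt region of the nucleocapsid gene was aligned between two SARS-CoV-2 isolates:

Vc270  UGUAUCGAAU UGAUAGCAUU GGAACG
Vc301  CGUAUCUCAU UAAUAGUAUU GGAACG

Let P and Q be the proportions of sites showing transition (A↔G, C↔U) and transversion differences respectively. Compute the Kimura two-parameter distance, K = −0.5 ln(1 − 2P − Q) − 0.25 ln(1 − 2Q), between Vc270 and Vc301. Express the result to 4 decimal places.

The sequences differ at positions 1 (U/C, transition), 7 (G/U, transversion), 8 (A/C, transversion), 12 (G/A, transition), 17 (C/U, transition).
Of the 5 differences, 3 transitions and 2 transversions over 26 sites: P = 3/26 = 0.115385, Q = 2/26 = 0.076923.
d = −0.5·ln(0.692307) − 0.25·ln(0.846154) = −0.5·(-0.367726) − 0.25·(-0.167054) = 0.2256.

0.2256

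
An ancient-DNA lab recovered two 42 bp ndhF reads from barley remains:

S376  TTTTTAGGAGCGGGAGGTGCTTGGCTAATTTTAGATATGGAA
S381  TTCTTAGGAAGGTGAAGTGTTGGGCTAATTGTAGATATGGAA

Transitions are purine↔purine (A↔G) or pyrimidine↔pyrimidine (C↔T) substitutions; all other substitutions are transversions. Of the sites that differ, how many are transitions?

Differing sites — 3:T/C (Ti); 10:G/A (Ti); 11:C/G (Tv); 13:G/T (Tv); 16:G/A (Ti); 20:C/T (Ti); 22:T/G (Tv); 31:T/G (Tv).
Of the 8 differences, 4 transitions and 4 transversions, so the answer is 4.

4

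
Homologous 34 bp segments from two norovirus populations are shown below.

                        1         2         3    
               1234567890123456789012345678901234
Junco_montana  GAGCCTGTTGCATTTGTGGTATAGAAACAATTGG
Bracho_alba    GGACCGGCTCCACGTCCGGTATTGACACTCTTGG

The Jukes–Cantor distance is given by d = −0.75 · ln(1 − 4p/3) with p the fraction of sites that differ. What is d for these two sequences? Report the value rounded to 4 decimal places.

0.5347

The sequences differ at positions 2 (A/G), 3 (G/A), 6 (T/G), 8 (T/C), 10 (G/C), 13 (T/C), 14 (T/G), 16 (G/C), 17 (T/C), 23 (A/T), 26 (A/C), 29 (A/T), 30 (A/C).
p = 13/34 = 0.382353.
d = −0.75 · ln(1 − (4/3)·0.382353) = −0.75 · ln(0.490196) = −0.75 · (-0.712950) = 0.5347.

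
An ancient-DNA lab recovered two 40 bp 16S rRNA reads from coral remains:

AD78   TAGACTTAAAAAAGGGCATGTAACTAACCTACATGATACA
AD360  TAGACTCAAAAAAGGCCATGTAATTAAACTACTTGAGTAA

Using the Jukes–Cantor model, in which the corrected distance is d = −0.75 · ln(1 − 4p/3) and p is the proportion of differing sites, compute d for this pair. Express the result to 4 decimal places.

0.2326

Mismatches occur at site 7 (T→C), site 16 (G→C), site 24 (C→T), site 28 (C→A), site 33 (A→T), site 37 (T→G), site 38 (A→T), site 39 (C→A).
p = 8/40 = 0.200000.
d = −0.75 · ln(1 − (4/3)·0.200000) = −0.75 · ln(0.733333) = −0.75 · (-0.310155) = 0.2326.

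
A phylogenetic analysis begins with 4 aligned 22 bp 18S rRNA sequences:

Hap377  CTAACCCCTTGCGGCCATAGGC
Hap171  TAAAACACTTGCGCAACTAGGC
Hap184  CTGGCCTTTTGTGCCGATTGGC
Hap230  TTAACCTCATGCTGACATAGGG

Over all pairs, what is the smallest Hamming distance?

6

Pairwise Hamming distances:
  Hap377 vs Hap171: 8
  Hap377 vs Hap184: 8
  Hap377 vs Hap230: 6
  Hap171 vs Hap184: 12
  Hap171 vs Hap230: 9
  Hap184 vs Hap230: 12
The smallest is 6, between Hap377 and Hap230.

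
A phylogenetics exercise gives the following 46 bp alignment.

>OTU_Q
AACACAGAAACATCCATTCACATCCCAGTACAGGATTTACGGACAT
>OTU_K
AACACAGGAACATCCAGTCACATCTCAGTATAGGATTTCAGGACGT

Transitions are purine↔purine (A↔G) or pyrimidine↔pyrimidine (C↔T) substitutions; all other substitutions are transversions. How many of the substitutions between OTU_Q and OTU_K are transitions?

4

Mismatches occur at site 8 (A→G, transition), site 17 (T→G, transversion), site 25 (C→T, transition), site 31 (C→T, transition), site 39 (A→C, transversion), site 40 (C→A, transversion), site 45 (A→G, transition).
Of the 7 differences, 4 transitions and 3 transversions, so the answer is 4.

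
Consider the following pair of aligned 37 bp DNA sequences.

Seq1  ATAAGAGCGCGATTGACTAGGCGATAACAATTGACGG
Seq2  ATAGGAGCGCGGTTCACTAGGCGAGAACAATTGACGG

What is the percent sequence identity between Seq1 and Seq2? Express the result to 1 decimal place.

The sequences differ at positions 4 (A/G), 12 (A/G), 15 (G/C), 25 (T/G).
33 of the 37 sites match, so the percent identity is 33/37 × 100 = 89.2%.

89.2%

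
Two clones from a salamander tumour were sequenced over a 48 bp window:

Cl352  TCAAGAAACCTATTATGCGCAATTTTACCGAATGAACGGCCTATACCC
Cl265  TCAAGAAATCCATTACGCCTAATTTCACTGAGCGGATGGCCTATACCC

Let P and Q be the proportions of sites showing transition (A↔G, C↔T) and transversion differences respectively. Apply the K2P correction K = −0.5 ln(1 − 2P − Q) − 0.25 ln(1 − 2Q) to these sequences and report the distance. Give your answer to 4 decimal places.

0.2983

The sequences differ at positions 9 (C/T, transition), 11 (T/C, transition), 16 (T/C, transition), 19 (G/C, transversion), 20 (C/T, transition), 26 (T/C, transition), 29 (C/T, transition), 32 (A/G, transition), 33 (T/C, transition), 35 (A/G, transition), 37 (C/T, transition).
Of the 11 differences, 10 transitions and 1 transversion over 48 sites: P = 10/48 = 0.208333, Q = 1/48 = 0.020833.
d = −0.5·ln(0.562501) − 0.25·ln(0.958334) = −0.5·(-0.575362) − 0.25·(-0.042559) = 0.2983.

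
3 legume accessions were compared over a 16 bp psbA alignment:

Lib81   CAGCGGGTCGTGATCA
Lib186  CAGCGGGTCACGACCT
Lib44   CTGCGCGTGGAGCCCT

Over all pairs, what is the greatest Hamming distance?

Pairwise Hamming distances:
  Lib81 vs Lib186: 4
  Lib81 vs Lib44: 7
  Lib186 vs Lib44: 6
The largest is 7, between Lib81 and Lib44.

7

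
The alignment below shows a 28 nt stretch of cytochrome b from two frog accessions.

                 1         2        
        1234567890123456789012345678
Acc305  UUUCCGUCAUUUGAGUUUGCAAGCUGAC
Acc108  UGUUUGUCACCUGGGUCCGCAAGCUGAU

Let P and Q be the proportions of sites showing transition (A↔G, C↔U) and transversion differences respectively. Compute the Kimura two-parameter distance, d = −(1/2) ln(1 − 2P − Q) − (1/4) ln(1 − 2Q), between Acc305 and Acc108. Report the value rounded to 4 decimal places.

Mismatches occur at site 2 (U/G, transversion), site 4 (C/U, transition), site 5 (C/U, transition), site 10 (U/C, transition), site 11 (U/C, transition), site 14 (A/G, transition), site 17 (U/C, transition), site 18 (U/C, transition), site 28 (C/U, transition).
Of the 9 differences, 8 transitions and 1 transversion over 28 sites: P = 8/28 = 0.285714, Q = 1/28 = 0.035714.
d = −0.5·ln(0.392858) − 0.25·ln(0.928572) = −0.5·(-0.934307) − 0.25·(-0.074107) = 0.4857.

0.4857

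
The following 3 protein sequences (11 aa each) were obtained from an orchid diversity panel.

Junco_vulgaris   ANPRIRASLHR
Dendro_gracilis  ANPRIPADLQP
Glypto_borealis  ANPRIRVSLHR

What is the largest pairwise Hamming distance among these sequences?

5

Pairwise Hamming distances:
  Junco_vulgaris vs Dendro_gracilis: 4
  Junco_vulgaris vs Glypto_borealis: 1
  Dendro_gracilis vs Glypto_borealis: 5
The largest is 5, between Dendro_gracilis and Glypto_borealis.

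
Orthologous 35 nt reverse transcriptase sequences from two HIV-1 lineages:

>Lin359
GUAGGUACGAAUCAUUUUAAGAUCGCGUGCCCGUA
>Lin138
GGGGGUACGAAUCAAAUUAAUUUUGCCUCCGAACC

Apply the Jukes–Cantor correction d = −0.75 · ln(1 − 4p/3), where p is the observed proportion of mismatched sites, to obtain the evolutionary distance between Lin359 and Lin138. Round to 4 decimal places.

Differing sites — 2:U/G; 3:A/G; 15:U/A; 16:U/A; 21:G/U; 22:A/U; 24:C/U; 27:G/C; 29:G/C; 31:C/G; 32:C/A; 33:G/A; 34:U/C; 35:A/C.
p = 14/35 = 0.400000.
d = −0.75 · ln(1 − (4/3)·0.400000) = −0.75 · ln(0.466667) = −0.75 · (-0.762139) = 0.5716.

0.5716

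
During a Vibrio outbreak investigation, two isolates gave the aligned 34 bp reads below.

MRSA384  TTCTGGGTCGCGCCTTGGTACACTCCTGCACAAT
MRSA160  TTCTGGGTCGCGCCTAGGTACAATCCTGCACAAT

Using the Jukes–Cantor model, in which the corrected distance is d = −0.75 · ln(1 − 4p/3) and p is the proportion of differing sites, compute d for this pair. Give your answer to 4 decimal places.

0.0613

Mismatches occur at site 16 (T↔A), site 23 (C↔A).
p = 2/34 = 0.058824.
d = −0.75 · ln(1 − (4/3)·0.058824) = −0.75 · ln(0.921568) = −0.75 · (-0.081679) = 0.0613.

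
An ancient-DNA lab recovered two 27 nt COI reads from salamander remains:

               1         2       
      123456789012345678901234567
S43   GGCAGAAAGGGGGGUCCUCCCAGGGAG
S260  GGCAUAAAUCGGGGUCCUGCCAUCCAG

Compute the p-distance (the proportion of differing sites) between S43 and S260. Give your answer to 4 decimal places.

0.2593

Mismatches occur at site 5 (G→U), site 9 (G→U), site 10 (G→C), site 19 (C→G), site 23 (G→U), site 24 (G→C), site 25 (G→C).
There are 7 differences over 27 sites, so p = 7/27 = 0.2593.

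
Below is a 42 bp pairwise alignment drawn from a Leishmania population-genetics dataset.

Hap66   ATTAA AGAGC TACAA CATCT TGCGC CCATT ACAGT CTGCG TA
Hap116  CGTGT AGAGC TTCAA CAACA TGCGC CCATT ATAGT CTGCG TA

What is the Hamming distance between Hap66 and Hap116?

Mismatches occur at site 1 (A/C), site 2 (T/G), site 4 (A/G), site 5 (A/T), site 12 (A/T), site 18 (T/A), site 20 (T/A), site 32 (C/T).
That gives 8 mismatches out of 42 aligned sites, so the Hamming distance is 8.

8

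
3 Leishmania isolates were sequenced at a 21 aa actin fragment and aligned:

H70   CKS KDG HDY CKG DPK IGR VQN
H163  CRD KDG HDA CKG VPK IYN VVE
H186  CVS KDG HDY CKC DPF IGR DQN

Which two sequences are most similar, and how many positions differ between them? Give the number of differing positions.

4

Pairwise Hamming distances:
  H70 vs H163: 8
  H70 vs H186: 4
  H163 vs H186: 11
The smallest is 4, between H70 and H186.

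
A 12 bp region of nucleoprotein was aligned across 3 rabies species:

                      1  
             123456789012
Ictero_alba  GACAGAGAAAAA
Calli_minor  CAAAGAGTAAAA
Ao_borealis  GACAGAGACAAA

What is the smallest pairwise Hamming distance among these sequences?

Pairwise Hamming distances:
  Ictero_alba vs Calli_minor: 3
  Ictero_alba vs Ao_borealis: 1
  Calli_minor vs Ao_borealis: 4
The smallest is 1, between Ictero_alba and Ao_borealis.

1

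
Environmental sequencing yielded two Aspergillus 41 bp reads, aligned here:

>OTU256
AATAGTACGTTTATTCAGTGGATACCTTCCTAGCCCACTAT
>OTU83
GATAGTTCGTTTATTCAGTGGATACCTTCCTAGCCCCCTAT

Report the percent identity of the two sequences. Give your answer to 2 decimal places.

The sequences differ at positions 1 (A/G), 7 (A/T), 37 (A/C).
38 of the 41 sites match, so the percent identity is 38/41 × 100 = 92.68%.

92.68%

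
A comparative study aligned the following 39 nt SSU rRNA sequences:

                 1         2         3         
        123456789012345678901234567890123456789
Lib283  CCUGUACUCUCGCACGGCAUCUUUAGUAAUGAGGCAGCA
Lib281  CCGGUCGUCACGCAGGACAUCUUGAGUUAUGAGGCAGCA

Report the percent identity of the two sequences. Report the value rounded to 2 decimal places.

Differing sites — 3:U/G; 6:A/C; 7:C/G; 10:U/A; 15:C/G; 17:G/A; 24:U/G; 28:A/U.
31 of the 39 sites match, so the percent identity is 31/39 × 100 = 79.49%.

79.49%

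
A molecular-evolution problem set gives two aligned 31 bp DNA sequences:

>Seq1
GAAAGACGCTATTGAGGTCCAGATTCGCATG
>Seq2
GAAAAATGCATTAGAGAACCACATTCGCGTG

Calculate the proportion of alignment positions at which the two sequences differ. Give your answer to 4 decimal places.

The sequences differ at positions 5 (G/A), 7 (C/T), 10 (T/A), 11 (A/T), 13 (T/A), 17 (G/A), 18 (T/A), 22 (G/C), 29 (A/G).
There are 9 differences over 31 sites, so p = 9/31 = 0.2903.

0.2903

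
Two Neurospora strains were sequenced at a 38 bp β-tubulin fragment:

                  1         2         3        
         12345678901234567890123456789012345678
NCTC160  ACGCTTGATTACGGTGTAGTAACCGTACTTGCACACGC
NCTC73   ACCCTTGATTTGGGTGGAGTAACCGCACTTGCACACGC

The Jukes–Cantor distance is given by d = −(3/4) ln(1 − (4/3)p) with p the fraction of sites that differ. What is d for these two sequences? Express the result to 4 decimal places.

The sequences differ at positions 3 (G/C), 11 (A/T), 12 (C/G), 17 (T/G), 26 (T/C).
p = 5/38 = 0.131579.
d = −0.75 · ln(1 − (4/3)·0.131579) = −0.75 · ln(0.824561) = −0.75 · (-0.192904) = 0.1447.

0.1447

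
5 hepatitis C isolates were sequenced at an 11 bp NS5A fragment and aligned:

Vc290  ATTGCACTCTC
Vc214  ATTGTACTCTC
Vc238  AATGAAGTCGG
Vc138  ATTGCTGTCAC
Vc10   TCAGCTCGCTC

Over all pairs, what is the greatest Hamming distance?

9

Pairwise Hamming distances:
  Vc290 vs Vc214: 1
  Vc290 vs Vc238: 5
  Vc290 vs Vc138: 3
  Vc290 vs Vc10: 5
  Vc214 vs Vc238: 5
  Vc214 vs Vc138: 4
  Vc214 vs Vc10: 6
  Vc238 vs Vc138: 5
  Vc238 vs Vc10: 9
  Vc138 vs Vc10: 6
The largest is 9, between Vc238 and Vc10.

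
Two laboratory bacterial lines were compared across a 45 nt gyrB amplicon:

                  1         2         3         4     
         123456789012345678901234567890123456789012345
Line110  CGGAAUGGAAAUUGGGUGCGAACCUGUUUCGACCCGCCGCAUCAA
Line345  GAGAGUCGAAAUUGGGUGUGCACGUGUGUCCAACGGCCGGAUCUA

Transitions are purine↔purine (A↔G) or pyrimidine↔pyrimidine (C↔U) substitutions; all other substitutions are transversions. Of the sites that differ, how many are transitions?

3

Differing sites — 1:C/G (Tv); 2:G/A (Ti); 5:A/G (Ti); 7:G/C (Tv); 19:C/U (Ti); 21:A/C (Tv); 24:C/G (Tv); 28:U/G (Tv); 31:G/C (Tv); 33:C/A (Tv); 35:C/G (Tv); 40:C/G (Tv); 44:A/U (Tv).
Of the 13 differences, 3 transitions and 10 transversions, so the answer is 3.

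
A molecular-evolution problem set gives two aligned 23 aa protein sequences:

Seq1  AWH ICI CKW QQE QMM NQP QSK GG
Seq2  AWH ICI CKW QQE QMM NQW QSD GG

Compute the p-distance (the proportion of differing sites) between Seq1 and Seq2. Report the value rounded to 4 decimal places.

0.0870

Mismatches occur at site 18 (P↔W), site 21 (K↔D).
There are 2 differences over 23 sites, so p = 2/23 = 0.0870.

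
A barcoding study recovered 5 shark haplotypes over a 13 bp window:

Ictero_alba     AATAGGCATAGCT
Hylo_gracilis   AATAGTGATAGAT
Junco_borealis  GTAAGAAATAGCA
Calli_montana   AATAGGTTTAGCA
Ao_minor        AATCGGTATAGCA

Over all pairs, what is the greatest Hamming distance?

Pairwise Hamming distances:
  Ictero_alba vs Hylo_gracilis: 3
  Ictero_alba vs Junco_borealis: 6
  Ictero_alba vs Calli_montana: 3
  Ictero_alba vs Ao_minor: 3
  Hylo_gracilis vs Junco_borealis: 7
  Hylo_gracilis vs Calli_montana: 5
  Hylo_gracilis vs Ao_minor: 5
  Junco_borealis vs Calli_montana: 6
  Junco_borealis vs Ao_minor: 6
  Calli_montana vs Ao_minor: 2
The largest is 7, between Hylo_gracilis and Junco_borealis.

7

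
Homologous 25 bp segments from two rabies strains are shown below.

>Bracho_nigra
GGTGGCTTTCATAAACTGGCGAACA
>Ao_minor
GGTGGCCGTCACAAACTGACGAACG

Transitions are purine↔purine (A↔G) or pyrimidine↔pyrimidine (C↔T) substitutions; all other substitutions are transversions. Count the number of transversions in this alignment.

The sequences differ at positions 7 (T/C, transition), 8 (T/G, transversion), 12 (T/C, transition), 19 (G/A, transition), 25 (A/G, transition).
Of the 5 differences, 4 transitions and 1 transversion, so the answer is 1.

1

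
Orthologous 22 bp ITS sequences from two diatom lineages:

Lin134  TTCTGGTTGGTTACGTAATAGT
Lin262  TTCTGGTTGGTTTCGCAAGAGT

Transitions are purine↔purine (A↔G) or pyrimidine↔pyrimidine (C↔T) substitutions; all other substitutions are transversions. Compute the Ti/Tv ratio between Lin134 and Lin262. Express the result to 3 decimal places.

Mismatches occur at site 13 (A/T, transversion), site 16 (T/C, transition), site 19 (T/G, transversion).
Of the 3 differences, 1 transition and 2 transversions, so Ti/Tv = 1/2 = 0.500.

0.500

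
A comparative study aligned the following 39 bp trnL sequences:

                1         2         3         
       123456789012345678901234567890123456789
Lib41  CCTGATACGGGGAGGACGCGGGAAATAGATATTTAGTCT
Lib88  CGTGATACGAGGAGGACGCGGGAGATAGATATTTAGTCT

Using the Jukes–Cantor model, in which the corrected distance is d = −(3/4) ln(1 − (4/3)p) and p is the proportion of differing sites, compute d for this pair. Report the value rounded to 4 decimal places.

0.0812

Mismatches occur at site 2 (C↔G), site 10 (G↔A), site 24 (A↔G).
p = 3/39 = 0.076923.
d = −0.75 · ln(1 − (4/3)·0.076923) = −0.75 · ln(0.897436) = −0.75 · (-0.108213) = 0.0812.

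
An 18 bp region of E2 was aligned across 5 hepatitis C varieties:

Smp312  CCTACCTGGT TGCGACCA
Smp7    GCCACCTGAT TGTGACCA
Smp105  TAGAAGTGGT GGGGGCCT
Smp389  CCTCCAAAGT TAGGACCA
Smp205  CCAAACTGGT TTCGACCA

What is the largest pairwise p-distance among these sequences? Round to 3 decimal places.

0.667

Pairwise Hamming distances:
  Smp312 vs Smp7: 4
  Smp312 vs Smp105: 9
  Smp312 vs Smp389: 6
  Smp312 vs Smp205: 3
  Smp7 vs Smp105: 10
  Smp7 vs Smp389: 9
  Smp7 vs Smp205: 6
  Smp105 vs Smp389: 12
  Smp105 vs Smp205: 9
  Smp389 vs Smp205: 8
The largest is 12 mismatches, between Smp105 and Smp389; p = 12/18 = 0.667.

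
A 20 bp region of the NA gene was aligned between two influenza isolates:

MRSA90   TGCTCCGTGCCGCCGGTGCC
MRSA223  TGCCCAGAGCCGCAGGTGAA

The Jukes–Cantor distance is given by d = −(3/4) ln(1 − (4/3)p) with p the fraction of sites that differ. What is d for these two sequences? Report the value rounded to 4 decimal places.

0.3831

The sequences differ at positions 4 (T/C), 6 (C/A), 8 (T/A), 14 (C/A), 19 (C/A), 20 (C/A).
p = 6/20 = 0.300000.
d = −0.75 · ln(1 − (4/3)·0.300000) = −0.75 · ln(0.600000) = −0.75 · (-0.510826) = 0.3831.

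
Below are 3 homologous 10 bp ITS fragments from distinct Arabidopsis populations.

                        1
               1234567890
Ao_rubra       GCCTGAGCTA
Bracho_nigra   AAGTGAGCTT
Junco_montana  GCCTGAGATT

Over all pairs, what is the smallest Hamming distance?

2

Pairwise Hamming distances:
  Ao_rubra vs Bracho_nigra: 4
  Ao_rubra vs Junco_montana: 2
  Bracho_nigra vs Junco_montana: 4
The smallest is 2, between Ao_rubra and Junco_montana.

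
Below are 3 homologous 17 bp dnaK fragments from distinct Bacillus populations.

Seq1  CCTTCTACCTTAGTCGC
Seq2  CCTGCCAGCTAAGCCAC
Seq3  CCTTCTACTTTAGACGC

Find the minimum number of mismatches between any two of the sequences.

2

Pairwise Hamming distances:
  Seq1 vs Seq2: 6
  Seq1 vs Seq3: 2
  Seq2 vs Seq3: 7
The smallest is 2, between Seq1 and Seq3.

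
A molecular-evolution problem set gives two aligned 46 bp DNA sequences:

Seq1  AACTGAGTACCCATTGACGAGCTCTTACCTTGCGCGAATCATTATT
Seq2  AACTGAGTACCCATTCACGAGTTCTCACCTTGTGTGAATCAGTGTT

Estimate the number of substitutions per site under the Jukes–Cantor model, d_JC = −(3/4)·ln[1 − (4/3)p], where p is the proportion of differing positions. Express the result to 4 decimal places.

0.1701

Mismatches occur at site 16 (G/C), site 22 (C/T), site 26 (T/C), site 33 (C/T), site 35 (C/T), site 42 (T/G), site 44 (A/G).
p = 7/46 = 0.152174.
d = −0.75 · ln(1 − (4/3)·0.152174) = −0.75 · ln(0.797101) = −0.75 · (-0.226774) = 0.1701.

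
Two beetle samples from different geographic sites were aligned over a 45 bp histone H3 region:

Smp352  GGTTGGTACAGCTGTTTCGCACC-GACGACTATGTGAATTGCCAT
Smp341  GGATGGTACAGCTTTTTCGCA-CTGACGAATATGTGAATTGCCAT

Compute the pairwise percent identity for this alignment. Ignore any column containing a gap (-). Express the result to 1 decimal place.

Excluding the 2 gap columns leaves 43 comparable sites.
Differing sites — 3:T/A; 14:G/T; 30:C/A.
40 of the 43 comparable sites match, so the percent identity is 40/43 × 100 = 93.0%.

93.0%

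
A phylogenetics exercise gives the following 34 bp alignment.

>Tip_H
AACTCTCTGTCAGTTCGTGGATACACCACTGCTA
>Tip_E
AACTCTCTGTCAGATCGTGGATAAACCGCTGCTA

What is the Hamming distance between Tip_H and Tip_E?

3

The sequences differ at positions 14 (T/A), 24 (C/A), 28 (A/G).
That gives 3 mismatches out of 34 aligned sites, so the Hamming distance is 3.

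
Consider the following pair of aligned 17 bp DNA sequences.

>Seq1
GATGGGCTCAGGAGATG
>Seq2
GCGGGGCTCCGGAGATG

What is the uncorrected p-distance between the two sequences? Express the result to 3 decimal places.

0.176

The sequences differ at positions 2 (A/C), 3 (T/G), 10 (A/C).
There are 3 differences over 17 sites, so p = 3/17 = 0.176.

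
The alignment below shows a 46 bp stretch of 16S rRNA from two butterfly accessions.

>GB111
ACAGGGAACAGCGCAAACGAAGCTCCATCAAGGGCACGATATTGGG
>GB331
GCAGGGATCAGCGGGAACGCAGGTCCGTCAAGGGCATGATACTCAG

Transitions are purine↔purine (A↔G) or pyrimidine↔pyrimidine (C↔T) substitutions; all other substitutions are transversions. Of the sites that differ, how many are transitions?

6

Mismatches occur at site 1 (A→G, transition), site 8 (A→T, transversion), site 14 (C→G, transversion), site 15 (A→G, transition), site 20 (A→C, transversion), site 23 (C→G, transversion), site 27 (A→G, transition), site 37 (C→T, transition), site 42 (T→C, transition), site 44 (G→C, transversion), site 45 (G→A, transition).
Of the 11 differences, 6 transitions and 5 transversions, so the answer is 6.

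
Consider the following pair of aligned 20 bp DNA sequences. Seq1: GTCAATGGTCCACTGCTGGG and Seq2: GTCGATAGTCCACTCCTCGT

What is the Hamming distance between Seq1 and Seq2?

5

Differing sites — 4:A/G; 7:G/A; 15:G/C; 18:G/C; 20:G/T.
That gives 5 mismatches out of 20 aligned sites, so the Hamming distance is 5.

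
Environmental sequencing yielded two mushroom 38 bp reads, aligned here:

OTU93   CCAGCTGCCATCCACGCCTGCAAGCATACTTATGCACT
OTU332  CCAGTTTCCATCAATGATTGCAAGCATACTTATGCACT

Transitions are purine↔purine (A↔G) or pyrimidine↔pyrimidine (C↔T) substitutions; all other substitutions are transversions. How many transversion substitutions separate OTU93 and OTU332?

Differing sites — 5:C/T (Ti); 7:G/T (Tv); 13:C/A (Tv); 15:C/T (Ti); 17:C/A (Tv); 18:C/T (Ti).
Of the 6 differences, 3 transitions and 3 transversions, so the answer is 3.

3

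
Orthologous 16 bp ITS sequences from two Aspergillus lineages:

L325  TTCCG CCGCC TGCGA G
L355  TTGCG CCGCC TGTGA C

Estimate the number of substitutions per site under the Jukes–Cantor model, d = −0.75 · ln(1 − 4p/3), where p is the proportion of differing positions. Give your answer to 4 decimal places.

The sequences differ at positions 3 (C/G), 13 (C/T), 16 (G/C).
p = 3/16 = 0.187500.
d = −0.75 · ln(1 − (4/3)·0.187500) = −0.75 · ln(0.750000) = −0.75 · (-0.287682) = 0.2158.

0.2158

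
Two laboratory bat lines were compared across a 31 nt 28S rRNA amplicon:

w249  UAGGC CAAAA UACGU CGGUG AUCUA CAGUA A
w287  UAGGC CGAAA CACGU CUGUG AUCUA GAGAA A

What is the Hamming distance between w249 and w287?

5

The sequences differ at positions 7 (A/G), 11 (U/C), 17 (G/U), 26 (C/G), 29 (U/A).
That gives 5 mismatches out of 31 aligned sites, so the Hamming distance is 5.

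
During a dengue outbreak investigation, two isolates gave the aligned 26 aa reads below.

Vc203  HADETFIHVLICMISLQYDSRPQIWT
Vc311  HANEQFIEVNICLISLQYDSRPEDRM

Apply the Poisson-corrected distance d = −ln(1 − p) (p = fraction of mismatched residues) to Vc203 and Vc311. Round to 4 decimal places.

0.4249

Differing sites — 3:D/N; 5:T/Q; 8:H/E; 10:L/N; 13:M/L; 23:Q/E; 24:I/D; 25:W/R; 26:T/M.
p = 9/26 = 0.346154.
d = −ln(1 − 0.346154) = −ln(0.653846) = 0.4249.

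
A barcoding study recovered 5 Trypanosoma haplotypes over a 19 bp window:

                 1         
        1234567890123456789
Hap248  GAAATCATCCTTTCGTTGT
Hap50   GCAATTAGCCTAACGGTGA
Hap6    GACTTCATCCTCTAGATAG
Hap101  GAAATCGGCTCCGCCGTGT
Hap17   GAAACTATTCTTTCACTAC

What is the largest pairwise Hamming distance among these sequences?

Pairwise Hamming distances:
  Hap248 vs Hap50: 7
  Hap248 vs Hap6: 7
  Hap248 vs Hap101: 8
  Hap248 vs Hap17: 7
  Hap50 vs Hap6: 11
  Hap50 vs Hap101: 9
  Hap50 vs Hap17: 10
  Hap6 vs Hap101: 12
  Hap6 vs Hap17: 10
  Hap101 vs Hap17: 13
The largest is 13, between Hap101 and Hap17.

13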